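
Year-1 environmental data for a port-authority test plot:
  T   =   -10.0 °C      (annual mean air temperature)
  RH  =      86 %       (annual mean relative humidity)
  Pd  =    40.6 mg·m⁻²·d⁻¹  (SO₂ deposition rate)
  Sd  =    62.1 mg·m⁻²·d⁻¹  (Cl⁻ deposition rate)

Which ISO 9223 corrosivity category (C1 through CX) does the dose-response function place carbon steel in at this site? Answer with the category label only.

carbon steel: T≤10 °C ⇒ hinge +0.150·(-10.0−10) = -3.0000
  sulphur-dioxide contribution → 3.377 μm/a
  chloride contribution → 15.11 μm/a
  total first-year rate 18.48 μm/a
ISO 9223 Table 2 (carbon steel): 1.3 < 18.5 ≤ 25 μm/a ⇒ C2

C2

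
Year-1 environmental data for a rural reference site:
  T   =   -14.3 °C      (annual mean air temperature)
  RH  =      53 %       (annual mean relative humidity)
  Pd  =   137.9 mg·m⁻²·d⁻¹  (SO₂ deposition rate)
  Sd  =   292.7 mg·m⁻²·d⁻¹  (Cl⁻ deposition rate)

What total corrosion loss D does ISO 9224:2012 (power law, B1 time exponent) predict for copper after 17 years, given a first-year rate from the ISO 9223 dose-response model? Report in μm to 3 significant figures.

copper: T≤10 °C ⇒ hinge +0.126·(-14.3−10) = -3.0618
  sulphur-dioxide contribution → 0.02036 μm/a
  chloride contribution → 0.1588 μm/a
  total first-year rate 0.1792 μm/a
Power-law: D(17) = r_corr · 17^0.667
  D(17) = 0.1792 × 17^0.667 = 0.1792 × 6.618 = 1.186 μm

D(17) = 1.19 μm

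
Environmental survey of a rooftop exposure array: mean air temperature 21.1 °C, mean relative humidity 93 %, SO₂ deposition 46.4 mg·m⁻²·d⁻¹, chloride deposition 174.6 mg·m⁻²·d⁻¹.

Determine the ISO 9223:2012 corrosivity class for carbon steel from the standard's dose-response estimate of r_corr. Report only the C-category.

carbon steel: temperature factor f = -0.054·(11.1) = -0.5994
  sulphur-dioxide contribution → 45.92 μm/a
  chloride contribution → 125.3 μm/a
  ⇒ r_corr(carbon steel) = 171.3 μm/a
ISO 9223 Table 2 (carbon steel): 80 < 171 ≤ 200 μm/a ⇒ C5

C5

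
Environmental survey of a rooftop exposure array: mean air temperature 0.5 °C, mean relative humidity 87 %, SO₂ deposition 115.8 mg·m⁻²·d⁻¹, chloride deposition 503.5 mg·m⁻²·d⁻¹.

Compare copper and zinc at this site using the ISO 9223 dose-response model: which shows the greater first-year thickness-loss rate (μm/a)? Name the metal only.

zinc

copper: temperature factor f = +0.126·(-9.5) = -1.1970
  SO₂ term: 0.0053·115.8^0.26·exp(0.059·87-1.1970) = 0.9337
  Sd branch = 0.01025·Sd^0.27·e^(0.036·RH+0.049·T) = 1.292 μm/a
  sum: 0.9337 + 1.292 → r_corr = 2.225 μm/a
zinc: temperature factor f = +0.038·(-9.5) = -0.3610
  Pd branch = 0.0129·Pd^0.44·e^(0.046·RH+f) = 3.98 μm/a
  Sd branch = 0.0175·Sd^0.57·e^(0.008·RH+0.085·T) = 1.27 μm/a
  sum: 3.98 + 1.27 → r_corr = 5.25 μm/a
Ordering by μm/a: zinc (5.25) > copper (2.23)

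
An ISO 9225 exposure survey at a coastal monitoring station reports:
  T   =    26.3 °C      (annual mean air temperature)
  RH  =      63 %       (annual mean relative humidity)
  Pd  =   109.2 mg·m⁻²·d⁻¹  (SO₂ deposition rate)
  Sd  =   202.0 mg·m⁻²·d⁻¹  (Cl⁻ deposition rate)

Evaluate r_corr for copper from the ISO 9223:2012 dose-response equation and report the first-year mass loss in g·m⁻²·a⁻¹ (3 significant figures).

r_corr = 15.3 g·m⁻²·a⁻¹

copper: T>10 °C ⇒ hinge -0.080·(26.3−10) = -1.3040
  sulphur-dioxide contribution → 0.2005 μm/a
  chloride contribution → 1.506 μm/a
  ⇒ r_corr(copper) = 1.707 μm/a
Convert to mass loss: 1.707 μm/a × 8.96 g/cm³ = 15.29 g·m⁻²·a⁻¹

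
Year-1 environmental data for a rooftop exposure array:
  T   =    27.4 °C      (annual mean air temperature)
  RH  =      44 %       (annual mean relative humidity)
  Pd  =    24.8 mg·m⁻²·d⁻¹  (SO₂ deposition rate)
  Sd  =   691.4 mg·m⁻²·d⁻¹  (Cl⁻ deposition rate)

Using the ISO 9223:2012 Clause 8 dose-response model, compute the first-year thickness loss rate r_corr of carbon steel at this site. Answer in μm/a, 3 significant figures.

carbon steel: temperature factor f = -0.054·(17.4) = -0.9396
  SO₂ term: 1.77·24.8^0.52·exp(0.02·44-0.9396) = 8.855
  Sd branch = 0.102·Sd^0.62·e^(0.033·RH+0.04·T) = 75.13 μm/a
  sum: 8.855 + 75.13 → r_corr = 83.99 μm/a

r_corr = 84.0 μm/a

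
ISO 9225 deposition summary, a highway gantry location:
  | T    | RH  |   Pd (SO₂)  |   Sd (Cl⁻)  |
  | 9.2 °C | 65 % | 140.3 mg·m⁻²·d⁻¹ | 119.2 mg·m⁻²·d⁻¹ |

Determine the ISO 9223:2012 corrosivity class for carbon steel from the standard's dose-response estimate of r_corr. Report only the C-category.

carbon steel: T≤10 °C ⇒ hinge +0.150·(9.2−10) = -0.1200
  Pd branch = 1.77·Pd^0.52·e^(0.02·RH+f) = 75.32 μm/a
  Cl⁻ term: 0.102·119.2^0.62·exp(0.033·65+0.04·9.2) = 24.39
  sum: 75.32 + 24.39 → r_corr = 99.71 μm/a
99.7 μm/a falls in (80, 200] for carbon steel → category C5

C5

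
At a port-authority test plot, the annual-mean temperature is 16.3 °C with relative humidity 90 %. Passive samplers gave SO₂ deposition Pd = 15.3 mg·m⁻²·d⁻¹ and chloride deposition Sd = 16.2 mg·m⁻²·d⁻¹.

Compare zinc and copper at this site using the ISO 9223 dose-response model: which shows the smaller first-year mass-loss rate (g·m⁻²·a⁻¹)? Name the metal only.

zinc: temperature factor f = -0.071·(6.3) = -0.4473
  sulphur-dioxide contribution → 1.72 μm/a
  chloride contribution → 0.7029 μm/a
  ⇒ r_corr(zinc) = 2.423 μm/a
  mass loss = 2.423 μm/a × 7.14 g/cm³ = 17.3 g·m⁻²·a⁻¹
copper: temperature factor f = -0.080·(6.3) = -0.5040
  sulphur-dioxide contribution → 1.317 μm/a
  chloride contribution → 1.234 μm/a
  ⇒ r_corr(copper) = 2.551 μm/a
  mass loss = 2.551 μm/a × 8.96 g/cm³ = 22.85 g·m⁻²·a⁻¹
Ordering by g·m⁻²·a⁻¹: copper (22.9) > zinc (17.3)

zinc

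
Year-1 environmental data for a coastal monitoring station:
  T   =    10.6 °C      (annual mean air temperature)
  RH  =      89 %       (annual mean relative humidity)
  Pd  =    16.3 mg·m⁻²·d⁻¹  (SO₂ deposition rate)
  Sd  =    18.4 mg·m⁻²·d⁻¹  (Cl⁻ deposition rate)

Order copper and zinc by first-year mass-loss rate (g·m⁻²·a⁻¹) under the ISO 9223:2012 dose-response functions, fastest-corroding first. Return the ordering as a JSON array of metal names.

copper: T>10 °C ⇒ hinge -0.080·(10.6−10) = -0.0480
  sulphur-dioxide contribution → 1.991 μm/a
  chloride contribution → 0.9317 μm/a
  total first-year rate 2.923 μm/a
  mass loss = 2.923 μm/a × 8.96 g/cm³ = 26.19 g·m⁻²·a⁻¹
zinc: temperature factor f = -0.071·(0.6) = -0.0426
  sulphur-dioxide contribution → 2.532 μm/a
  chloride contribution → 0.4619 μm/a
  total first-year rate 2.994 μm/a
  mass loss = 2.994 μm/a × 7.14 g/cm³ = 21.38 g·m⁻²·a⁻¹
Ordering by g·m⁻²·a⁻¹: copper (26.2) > zinc (21.4)

["copper", "zinc"]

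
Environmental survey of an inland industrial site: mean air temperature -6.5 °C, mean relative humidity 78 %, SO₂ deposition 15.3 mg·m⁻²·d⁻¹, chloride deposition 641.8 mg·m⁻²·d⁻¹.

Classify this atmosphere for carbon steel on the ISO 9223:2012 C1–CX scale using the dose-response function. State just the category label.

C4

carbon steel: temperature factor f = +0.150·(-16.5) = -2.4750
  sulphur-dioxide contribution → 2.928 μm/a
  chloride contribution → 56.77 μm/a
  ⇒ r_corr(carbon steel) = 59.7 μm/a
Category bounds: 50…80 μm/a bracket r_corr ⇒ C4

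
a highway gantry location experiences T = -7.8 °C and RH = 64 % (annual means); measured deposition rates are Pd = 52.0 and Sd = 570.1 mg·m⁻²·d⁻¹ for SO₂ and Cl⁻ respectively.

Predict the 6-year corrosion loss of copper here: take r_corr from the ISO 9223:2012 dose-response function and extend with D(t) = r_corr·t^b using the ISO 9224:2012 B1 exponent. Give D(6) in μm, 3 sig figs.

copper: f(T) = +0.126·(T−10) [T≤10 °C] = -2.2428
  SO₂ term: 0.0053·52.0^0.26·exp(0.059·64-2.2428) = 0.0686
  Cl⁻ term: 0.01025·570.1^0.27·exp(0.036·64+0.049·-7.8) = 0.3886
  sum: 0.0686 + 0.3886 → r_corr = 0.4572 μm/a
ISO 9224: D(t) = r_corr · t^b with b = 0.667 (copper, B1)
  D(6) = 0.4572 × 6^0.667 = 0.4572 × 3.304 = 1.51 μm

D(6) = 1.51 μm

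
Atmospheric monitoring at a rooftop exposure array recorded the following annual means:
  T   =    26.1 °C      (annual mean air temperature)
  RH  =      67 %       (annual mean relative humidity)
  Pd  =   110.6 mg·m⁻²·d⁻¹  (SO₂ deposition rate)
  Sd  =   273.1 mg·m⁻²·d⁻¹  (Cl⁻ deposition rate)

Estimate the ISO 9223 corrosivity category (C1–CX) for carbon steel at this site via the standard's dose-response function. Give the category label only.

carbon steel: temperature factor f = -0.054·(16.1) = -0.8694
  Pd branch = 1.77·Pd^0.52·e^(0.02·RH+f) = 32.74 μm/a
  Sd branch = 0.102·Sd^0.62·e^(0.033·RH+0.04·T) = 85.65 μm/a
  sum: 32.74 + 85.65 → r_corr = 118.4 μm/a
118 μm/a falls in (80, 200] for carbon steel → category C5

C5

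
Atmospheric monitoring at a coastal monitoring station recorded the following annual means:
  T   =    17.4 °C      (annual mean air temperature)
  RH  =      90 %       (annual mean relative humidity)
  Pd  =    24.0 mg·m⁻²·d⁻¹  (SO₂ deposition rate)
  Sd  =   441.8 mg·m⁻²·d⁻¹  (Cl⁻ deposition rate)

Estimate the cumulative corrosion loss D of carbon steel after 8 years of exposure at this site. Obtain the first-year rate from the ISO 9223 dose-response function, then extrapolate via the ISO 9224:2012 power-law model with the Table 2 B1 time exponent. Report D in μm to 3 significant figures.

carbon steel: T>10 °C ⇒ hinge -0.054·(17.4−10) = -0.3996
  SO₂ term: 1.77·24.0^0.52·exp(0.02·90-0.3996) = 37.49
  Sd branch = 0.102·Sd^0.62·e^(0.033·RH+0.04·T) = 174.1 μm/a
  r_corr = 37.49 + 174.1 = 211.6 μm/a
ISO 9224: D(t) = r_corr · t^b with b = 0.523 (carbon steel, B1)
  D(8) = 211.6 × 8^0.523 = 211.6 × 2.967 = 627.7 μm

D(8) = 628 μm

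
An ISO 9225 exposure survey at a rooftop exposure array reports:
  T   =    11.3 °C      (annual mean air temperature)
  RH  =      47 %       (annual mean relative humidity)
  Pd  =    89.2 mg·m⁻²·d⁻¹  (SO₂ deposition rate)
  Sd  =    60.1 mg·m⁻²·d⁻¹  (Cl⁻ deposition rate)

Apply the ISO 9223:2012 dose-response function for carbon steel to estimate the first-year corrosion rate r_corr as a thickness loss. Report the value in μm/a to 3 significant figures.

r_corr = 53.2 μm/a

carbon steel: temperature factor f = -0.054·(1.3) = -0.0702
  SO₂ term: 1.77·89.2^0.52·exp(0.02·47-0.0702) = 43.64
  Cl⁻ term: 0.102·60.1^0.62·exp(0.033·47+0.04·11.3) = 9.581
  r_corr = 43.64 + 9.581 = 53.22 μm/a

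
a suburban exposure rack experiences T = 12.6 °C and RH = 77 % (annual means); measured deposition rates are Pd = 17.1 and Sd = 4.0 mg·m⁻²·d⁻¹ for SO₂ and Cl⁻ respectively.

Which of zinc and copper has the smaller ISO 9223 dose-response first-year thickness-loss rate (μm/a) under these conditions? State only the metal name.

zinc: f(T) = -0.071·(T−10) [T>10 °C] = -0.1846
  SO₂ term: 0.0129·17.1^0.44·exp(0.046·77-0.1846) = 1.292
  Sd branch = 0.0175·Sd^0.57·e^(0.008·RH+0.085·T) = 0.2084 μm/a
  r_corr = 1.292 + 0.2084 = 1.5 μm/a
copper: f(T) = -0.080·(T−10) [T>10 °C] = -0.2080
  SO₂ term: 0.0053·17.1^0.26·exp(0.059·77-0.2080) = 0.8463
  Cl⁻ term: 0.01025·4.0^0.27·exp(0.036·77+0.049·12.6) = 0.4419
  r_corr = 0.8463 + 0.4419 = 1.288 μm/a
Ordering by μm/a: zinc (1.5) > copper (1.29)

copper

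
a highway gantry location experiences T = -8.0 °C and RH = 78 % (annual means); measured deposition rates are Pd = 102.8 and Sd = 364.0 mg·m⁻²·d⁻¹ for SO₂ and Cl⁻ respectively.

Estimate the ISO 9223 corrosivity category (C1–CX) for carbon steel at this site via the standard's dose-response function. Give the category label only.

carbon steel: T≤10 °C ⇒ hinge +0.150·(-8.0−10) = -2.7000
  SO₂ term: 1.77·102.8^0.52·exp(0.02·78-2.7000) = 6.297
  Sd branch = 0.102·Sd^0.62·e^(0.033·RH+0.04·T) = 37.62 μm/a
  sum: 6.297 + 37.62 → r_corr = 43.91 μm/a
ISO 9223 Table 2 (carbon steel): 25 < 43.9 ≤ 50 μm/a ⇒ C3

C3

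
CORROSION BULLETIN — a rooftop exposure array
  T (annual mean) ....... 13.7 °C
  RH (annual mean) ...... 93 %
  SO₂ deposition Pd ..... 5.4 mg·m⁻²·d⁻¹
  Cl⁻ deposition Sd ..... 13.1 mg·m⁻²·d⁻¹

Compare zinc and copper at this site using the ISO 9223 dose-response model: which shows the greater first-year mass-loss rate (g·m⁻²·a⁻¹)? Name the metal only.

copper

zinc: T>10 °C ⇒ hinge -0.071·(13.7−10) = -0.2627
  sulphur-dioxide contribution → 1.502 μm/a
  chloride contribution → 0.5114 μm/a
  total first-year rate 2.013 μm/a
  mass loss = 2.013 μm/a × 7.14 g/cm³ = 14.38 g·m⁻²·a⁻¹
copper: T>10 °C ⇒ hinge -0.080·(13.7−10) = -0.2960
  sulphur-dioxide contribution → 1.476 μm/a
  chloride contribution → 1.143 μm/a
  ⇒ r_corr(copper) = 2.619 μm/a
  mass loss = 2.619 μm/a × 8.96 g/cm³ = 23.46 g·m⁻²·a⁻¹
Ordering by g·m⁻²·a⁻¹: copper (23.5) > zinc (14.4)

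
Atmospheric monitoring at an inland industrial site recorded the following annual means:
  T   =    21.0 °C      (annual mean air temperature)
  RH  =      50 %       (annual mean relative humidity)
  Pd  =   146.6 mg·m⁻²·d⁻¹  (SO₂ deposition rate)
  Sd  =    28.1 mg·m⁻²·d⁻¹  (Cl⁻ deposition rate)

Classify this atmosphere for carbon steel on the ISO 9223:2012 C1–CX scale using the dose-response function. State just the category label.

C3

carbon steel: T>10 °C ⇒ hinge -0.054·(21.0−10) = -0.5940
  sulphur-dioxide contribution → 35.54 μm/a
  chloride contribution → 9.732 μm/a
  total first-year rate 45.27 μm/a
ISO 9223 Table 2 (carbon steel): 25 < 45.3 ≤ 50 μm/a ⇒ C3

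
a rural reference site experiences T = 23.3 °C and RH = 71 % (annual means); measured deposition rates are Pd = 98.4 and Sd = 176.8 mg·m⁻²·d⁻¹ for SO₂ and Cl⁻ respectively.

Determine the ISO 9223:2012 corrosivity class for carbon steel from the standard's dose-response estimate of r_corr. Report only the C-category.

carbon steel: f(T) = -0.054·(T−10) [T>10 °C] = -0.7182
  Pd branch = 1.77·Pd^0.52·e^(0.02·RH+f) = 38.83 μm/a
  Cl⁻ term: 0.102·176.8^0.62·exp(0.033·71+0.04·23.3) = 66.73
  sum: 38.83 + 66.73 → r_corr = 105.6 μm/a
Category bounds: 80…200 μm/a bracket r_corr ⇒ C5

C5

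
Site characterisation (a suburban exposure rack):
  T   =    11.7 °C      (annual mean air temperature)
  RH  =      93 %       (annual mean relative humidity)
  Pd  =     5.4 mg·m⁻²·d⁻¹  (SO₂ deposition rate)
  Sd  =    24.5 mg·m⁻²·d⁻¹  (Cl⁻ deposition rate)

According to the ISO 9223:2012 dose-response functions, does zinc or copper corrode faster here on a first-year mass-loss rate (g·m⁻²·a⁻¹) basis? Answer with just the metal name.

copper

zinc: T>10 °C ⇒ hinge -0.071·(11.7−10) = -0.1207
  sulphur-dioxide contribution → 1.731 μm/a
  chloride contribution → 0.6164 μm/a
  total first-year rate 2.348 μm/a
  mass loss = 2.348 μm/a × 7.14 g/cm³ = 16.76 g·m⁻²·a⁻¹
copper: T>10 °C ⇒ hinge -0.080·(11.7−10) = -0.1360
  sulphur-dioxide contribution → 1.732 μm/a
  chloride contribution → 1.227 μm/a
  ⇒ r_corr(copper) = 2.959 μm/a
  mass loss = 2.959 μm/a × 8.96 g/cm³ = 26.51 g·m⁻²·a⁻¹
Ordering by g·m⁻²·a⁻¹: copper (26.5) > zinc (16.8)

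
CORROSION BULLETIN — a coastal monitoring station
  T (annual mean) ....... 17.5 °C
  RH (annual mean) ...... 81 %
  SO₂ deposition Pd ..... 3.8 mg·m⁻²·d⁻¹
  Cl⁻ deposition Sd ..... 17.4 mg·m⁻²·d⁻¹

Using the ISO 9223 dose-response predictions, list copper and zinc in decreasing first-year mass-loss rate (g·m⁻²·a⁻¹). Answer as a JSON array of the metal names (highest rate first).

copper: T>10 °C ⇒ hinge -0.080·(17.5−10) = -0.6000
  SO₂ term: 0.0053·3.8^0.26·exp(0.059·81-0.6000) = 0.4897
  Sd branch = 0.01025·Sd^0.27·e^(0.036·RH+0.049·T) = 0.9649 μm/a
  sum: 0.4897 + 0.9649 → r_corr = 1.455 μm/a
  mass loss = 1.455 μm/a × 8.96 g/cm³ = 13.03 g·m⁻²·a⁻¹
zinc: f(T) = -0.071·(T−10) [T>10 °C] = -0.5325
  Pd branch = 0.0129·Pd^0.44·e^(0.046·RH+f) = 0.5657 μm/a
  Sd branch = 0.0175·Sd^0.57·e^(0.008·RH+0.085·T) = 0.7544 μm/a
  sum: 0.5657 + 0.7544 → r_corr = 1.32 μm/a
  mass loss = 1.32 μm/a × 7.14 g/cm³ = 9.426 g·m⁻²·a⁻¹
Ordering by g·m⁻²·a⁻¹: copper (13) > zinc (9.43)

["copper", "zinc"]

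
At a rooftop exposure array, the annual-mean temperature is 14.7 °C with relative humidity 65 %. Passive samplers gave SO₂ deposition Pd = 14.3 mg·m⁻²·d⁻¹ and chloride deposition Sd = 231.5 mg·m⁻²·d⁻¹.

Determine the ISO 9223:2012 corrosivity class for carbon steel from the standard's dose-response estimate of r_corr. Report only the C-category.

carbon steel: T>10 °C ⇒ hinge -0.054·(14.7−10) = -0.2538
  SO₂ term: 1.77·14.3^0.52·exp(0.02·65-0.2538) = 20.1
  Cl⁻ term: 0.102·231.5^0.62·exp(0.033·65+0.04·14.7) = 45.87
  r_corr = 20.1 + 45.87 = 65.97 μm/a
Category bounds: 50…80 μm/a bracket r_corr ⇒ C4

C4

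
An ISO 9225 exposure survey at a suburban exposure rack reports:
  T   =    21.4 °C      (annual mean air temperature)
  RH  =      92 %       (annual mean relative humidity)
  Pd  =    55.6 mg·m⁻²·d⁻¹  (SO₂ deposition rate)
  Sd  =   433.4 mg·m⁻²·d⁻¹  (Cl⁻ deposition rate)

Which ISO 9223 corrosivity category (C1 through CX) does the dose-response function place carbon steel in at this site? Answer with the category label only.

CX

carbon steel: f(T) = -0.054·(T−10) [T>10 °C] = -0.6156
  SO₂ term: 1.77·55.6^0.52·exp(0.02·92-0.6156) = 48.66
  Sd branch = 0.102·Sd^0.62·e^(0.033·RH+0.04·T) = 215.6 μm/a
  sum: 48.66 + 215.6 → r_corr = 264.3 μm/a
Category bounds: 200…700 μm/a bracket r_corr ⇒ CX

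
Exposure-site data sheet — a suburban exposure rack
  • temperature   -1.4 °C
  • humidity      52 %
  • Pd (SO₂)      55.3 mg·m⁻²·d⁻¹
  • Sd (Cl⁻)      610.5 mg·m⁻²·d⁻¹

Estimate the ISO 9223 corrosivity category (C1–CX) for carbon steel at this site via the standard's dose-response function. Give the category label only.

C3

carbon steel: T≤10 °C ⇒ hinge +0.150·(-1.4−10) = -1.7100
  sulphur-dioxide contribution → 7.298 μm/a
  chloride contribution → 28.62 μm/a
  ⇒ r_corr(carbon steel) = 35.92 μm/a
ISO 9223 Table 2 (carbon steel): 25 < 35.9 ≤ 50 μm/a ⇒ C3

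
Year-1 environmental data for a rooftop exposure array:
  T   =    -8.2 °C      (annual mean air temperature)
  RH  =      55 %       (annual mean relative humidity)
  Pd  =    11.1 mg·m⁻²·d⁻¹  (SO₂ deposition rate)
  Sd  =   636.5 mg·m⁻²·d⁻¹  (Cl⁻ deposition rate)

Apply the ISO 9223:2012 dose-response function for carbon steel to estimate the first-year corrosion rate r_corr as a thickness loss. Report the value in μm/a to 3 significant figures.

r_corr = 25.9 μm/a

carbon steel: T≤10 °C ⇒ hinge +0.150·(-8.2−10) = -2.7300
  sulphur-dioxide contribution → 1.212 μm/a
  chloride contribution → 24.7 μm/a
  ⇒ r_corr(carbon steel) = 25.92 μm/a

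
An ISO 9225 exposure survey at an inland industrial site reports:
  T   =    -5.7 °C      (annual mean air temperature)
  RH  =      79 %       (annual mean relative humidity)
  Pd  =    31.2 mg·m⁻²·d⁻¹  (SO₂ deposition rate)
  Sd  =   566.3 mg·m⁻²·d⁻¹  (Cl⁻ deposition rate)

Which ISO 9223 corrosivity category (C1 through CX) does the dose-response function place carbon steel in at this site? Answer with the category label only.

C4

carbon steel: f(T) = +0.150·(T−10) [T≤10 °C] = -2.3550
  Pd branch = 1.77·Pd^0.52·e^(0.02·RH+f) = 4.879 μm/a
  Sd branch = 0.102·Sd^0.62·e^(0.033·RH+0.04·T) = 56.06 μm/a
  r_corr = 4.879 + 56.06 = 60.94 μm/a
60.9 μm/a falls in (50, 80] for carbon steel → category C4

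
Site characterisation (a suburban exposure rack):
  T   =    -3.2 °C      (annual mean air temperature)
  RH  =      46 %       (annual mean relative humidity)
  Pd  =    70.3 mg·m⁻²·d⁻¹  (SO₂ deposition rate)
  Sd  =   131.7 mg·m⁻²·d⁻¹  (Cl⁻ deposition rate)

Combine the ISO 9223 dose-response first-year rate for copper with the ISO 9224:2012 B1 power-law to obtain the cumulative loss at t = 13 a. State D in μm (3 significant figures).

D(13) = 1.20 μm

copper: temperature factor f = +0.126·(-13.2) = -1.6632
  SO₂ term: 0.0053·70.3^0.26·exp(0.059·46-1.6632) = 0.0458
  Cl⁻ term: 0.01025·131.7^0.27·exp(0.036·46+0.049·-3.2) = 0.1714
  sum: 0.0458 + 0.1714 → r_corr = 0.2172 μm/a
Long-term exponent b (ISO 9224 Table 2, B1) = 0.667
  D(13) = 0.2172 × 13^0.667 = 0.2172 × 5.534 = 1.202 μm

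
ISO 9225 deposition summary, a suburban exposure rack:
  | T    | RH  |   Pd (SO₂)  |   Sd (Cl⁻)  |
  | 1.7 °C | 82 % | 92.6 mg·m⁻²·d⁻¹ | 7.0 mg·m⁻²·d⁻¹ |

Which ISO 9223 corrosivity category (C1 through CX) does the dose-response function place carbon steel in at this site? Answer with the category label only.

C3

carbon steel: T≤10 °C ⇒ hinge +0.150·(1.7−10) = -1.2450
  Pd branch = 1.77·Pd^0.52·e^(0.02·RH+f) = 27.68 μm/a
  Sd branch = 0.102·Sd^0.62·e^(0.033·RH+0.04·T) = 5.461 μm/a
  r_corr = 27.68 + 5.461 = 33.14 μm/a
ISO 9223 Table 2 (carbon steel): 25 < 33.1 ≤ 50 μm/a ⇒ C3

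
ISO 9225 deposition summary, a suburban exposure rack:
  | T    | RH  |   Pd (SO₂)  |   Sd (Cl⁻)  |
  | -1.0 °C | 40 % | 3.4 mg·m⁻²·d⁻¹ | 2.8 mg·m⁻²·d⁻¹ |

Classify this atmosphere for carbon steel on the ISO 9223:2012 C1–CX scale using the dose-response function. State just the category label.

carbon steel: T≤10 °C ⇒ hinge +0.150·(-1.0−10) = -1.6500
  Pd branch = 1.77·Pd^0.52·e^(0.02·RH+f) = 1.43 μm/a
  Sd branch = 0.102·Sd^0.62·e^(0.033·RH+0.04·T) = 0.6946 μm/a
  r_corr = 1.43 + 0.6946 = 2.124 μm/a
ISO 9223 Table 2 (carbon steel): 1.3 < 2.12 ≤ 25 μm/a ⇒ C2

C2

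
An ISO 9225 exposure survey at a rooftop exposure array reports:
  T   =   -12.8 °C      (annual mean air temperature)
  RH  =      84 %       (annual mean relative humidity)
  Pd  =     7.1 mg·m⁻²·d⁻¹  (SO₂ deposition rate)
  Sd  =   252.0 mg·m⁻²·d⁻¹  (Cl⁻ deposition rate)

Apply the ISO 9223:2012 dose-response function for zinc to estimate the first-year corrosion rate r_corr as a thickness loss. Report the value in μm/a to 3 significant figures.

r_corr = 0.882 μm/a

zinc: T≤10 °C ⇒ hinge +0.038·(-12.8−10) = -0.8664
  sulphur-dioxide contribution → 0.6123 μm/a
  chloride contribution → 0.2699 μm/a
  total first-year rate 0.8822 μm/a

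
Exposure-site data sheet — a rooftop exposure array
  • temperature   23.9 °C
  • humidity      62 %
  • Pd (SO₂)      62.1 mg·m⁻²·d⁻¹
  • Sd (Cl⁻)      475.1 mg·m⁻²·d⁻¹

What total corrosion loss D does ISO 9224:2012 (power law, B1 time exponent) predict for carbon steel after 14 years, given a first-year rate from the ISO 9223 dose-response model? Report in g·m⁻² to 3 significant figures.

carbon steel: f(T) = -0.054·(T−10) [T>10 °C] = -0.7506
  sulphur-dioxide contribution → 24.71 μm/a
  chloride contribution → 93.75 μm/a
  ⇒ r_corr(carbon steel) = 118.5 μm/a
Long-term exponent b (ISO 9224 Table 2, B1) = 0.523
  D(14) = 118.5 × 14^0.523 = 118.5 × 3.976 = 471 μm
  Mass loss = 471 μm × 7.85 g/cm³ = 3697 g·m⁻²

D(14) = 3.70e+03 g·m⁻²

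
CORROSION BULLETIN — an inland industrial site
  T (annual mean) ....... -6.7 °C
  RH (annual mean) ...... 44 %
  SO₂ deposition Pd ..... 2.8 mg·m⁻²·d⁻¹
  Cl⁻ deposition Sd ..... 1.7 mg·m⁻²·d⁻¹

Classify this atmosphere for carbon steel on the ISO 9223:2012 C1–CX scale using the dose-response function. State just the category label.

carbon steel: f(T) = +0.150·(T−10) [T≤10 °C] = -2.5050
  Pd branch = 1.77·Pd^0.52·e^(0.02·RH+f) = 0.5953 μm/a
  Sd branch = 0.102·Sd^0.62·e^(0.033·RH+0.04·T) = 0.4631 μm/a
  sum: 0.5953 + 0.4631 → r_corr = 1.058 μm/a
Category bounds: 0…1.3 μm/a bracket r_corr ⇒ C1

C1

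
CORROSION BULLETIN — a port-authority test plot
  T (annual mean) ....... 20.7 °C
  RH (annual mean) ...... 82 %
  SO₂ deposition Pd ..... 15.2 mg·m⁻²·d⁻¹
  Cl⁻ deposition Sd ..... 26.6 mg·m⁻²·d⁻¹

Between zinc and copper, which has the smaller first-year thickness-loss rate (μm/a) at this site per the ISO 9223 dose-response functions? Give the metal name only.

zinc: temperature factor f = -0.071·(10.7) = -0.7597
  SO₂ term: 0.0129·15.2^0.44·exp(0.046·82-0.7597) = 0.8686
  Cl⁻ term: 0.0175·26.6^0.57·exp(0.008·82+0.085·20.7) = 1.271
  sum: 0.8686 + 1.271 → r_corr = 2.14 μm/a
copper: temperature factor f = -0.080·(10.7) = -0.8560
  Pd branch = 0.0053·Pd^0.26·e^(0.059·RH+f) = 0.5767 μm/a
  Cl⁻ term: 0.01025·26.6^0.27·exp(0.036·82+0.049·20.7) = 1.312
  r_corr = 0.5767 + 1.312 = 1.889 μm/a
Ordering by μm/a: zinc (2.14) > copper (1.89)

copper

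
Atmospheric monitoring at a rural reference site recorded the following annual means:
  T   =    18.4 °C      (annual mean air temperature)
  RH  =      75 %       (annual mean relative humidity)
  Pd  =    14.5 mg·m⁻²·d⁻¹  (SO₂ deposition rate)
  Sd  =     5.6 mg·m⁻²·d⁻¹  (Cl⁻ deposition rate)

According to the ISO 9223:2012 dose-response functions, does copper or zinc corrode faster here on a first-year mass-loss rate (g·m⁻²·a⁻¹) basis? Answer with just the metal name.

copper: f(T) = -0.080·(T−10) [T>10 °C] = -0.6720
  sulphur-dioxide contribution → 0.453 μm/a
  chloride contribution → 0.5983 μm/a
  total first-year rate 1.051 μm/a
  mass loss = 1.051 μm/a × 8.96 g/cm³ = 9.42 g·m⁻²·a⁻¹
zinc: T>10 °C ⇒ hinge -0.071·(18.4−10) = -0.5964
  sulphur-dioxide contribution → 0.7259 μm/a
  chloride contribution → 0.4067 μm/a
  ⇒ r_corr(zinc) = 1.133 μm/a
  mass loss = 1.133 μm/a × 7.14 g/cm³ = 8.087 g·m⁻²·a⁻¹
Ordering by g·m⁻²·a⁻¹: copper (9.42) > zinc (8.09)

copper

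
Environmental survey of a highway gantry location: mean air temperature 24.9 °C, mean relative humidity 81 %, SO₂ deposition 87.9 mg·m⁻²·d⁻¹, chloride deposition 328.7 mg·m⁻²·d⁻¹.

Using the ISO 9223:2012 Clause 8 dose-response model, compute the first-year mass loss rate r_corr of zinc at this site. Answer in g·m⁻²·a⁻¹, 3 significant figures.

r_corr = 63.5 g·m⁻²·a⁻¹

zinc: T>10 °C ⇒ hinge -0.071·(24.9−10) = -1.0579
  sulphur-dioxide contribution → 1.333 μm/a
  chloride contribution → 7.555 μm/a
  ⇒ r_corr(zinc) = 8.887 μm/a
Convert to mass loss: 8.887 μm/a × 7.14 g/cm³ = 63.46 g·m⁻²·a⁻¹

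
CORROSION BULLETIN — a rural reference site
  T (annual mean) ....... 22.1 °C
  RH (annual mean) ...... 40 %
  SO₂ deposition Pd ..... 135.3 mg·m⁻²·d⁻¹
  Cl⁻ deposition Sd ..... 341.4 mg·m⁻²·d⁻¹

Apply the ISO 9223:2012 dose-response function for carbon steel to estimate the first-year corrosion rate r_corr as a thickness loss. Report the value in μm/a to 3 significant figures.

carbon steel: T>10 °C ⇒ hinge -0.054·(22.1−10) = -0.6534
  Pd branch = 1.77·Pd^0.52·e^(0.02·RH+f) = 26.3 μm/a
  Cl⁻ term: 0.102·341.4^0.62·exp(0.033·40+0.04·22.1) = 34.39
  r_corr = 26.3 + 34.39 = 60.69 μm/a

r_corr = 60.7 μm/a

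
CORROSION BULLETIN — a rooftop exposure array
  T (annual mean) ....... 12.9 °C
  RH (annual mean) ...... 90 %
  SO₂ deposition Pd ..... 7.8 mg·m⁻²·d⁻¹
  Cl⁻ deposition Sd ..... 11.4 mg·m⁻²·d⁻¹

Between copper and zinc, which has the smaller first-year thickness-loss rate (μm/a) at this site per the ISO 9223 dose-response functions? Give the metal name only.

zinc

copper: temperature factor f = -0.080·(2.9) = -0.2320
  Pd branch = 0.0053·Pd^0.26·e^(0.059·RH+f) = 1.451 μm/a
  Sd branch = 0.01025·Sd^0.27·e^(0.036·RH+0.049·T) = 0.95 μm/a
  r_corr = 1.451 + 0.95 = 2.401 μm/a
zinc: f(T) = -0.071·(T−10) [T>10 °C] = -0.2059
  SO₂ term: 0.0129·7.8^0.44·exp(0.046·90-0.2059) = 1.628
  Cl⁻ term: 0.0175·11.4^0.57·exp(0.008·90+0.085·12.9) = 0.4309
  sum: 1.628 + 0.4309 → r_corr = 2.059 μm/a
Ordering by μm/a: copper (2.4) > zinc (2.06)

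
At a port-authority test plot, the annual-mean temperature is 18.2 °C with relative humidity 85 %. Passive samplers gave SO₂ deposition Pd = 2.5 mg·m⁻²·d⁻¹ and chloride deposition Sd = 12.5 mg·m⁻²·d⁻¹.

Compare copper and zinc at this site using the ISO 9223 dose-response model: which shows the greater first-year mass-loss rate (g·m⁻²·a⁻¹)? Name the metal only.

copper: T>10 °C ⇒ hinge -0.080·(18.2−10) = -0.6560
  Pd branch = 0.0053·Pd^0.26·e^(0.059·RH+f) = 0.5258 μm/a
  Cl⁻ term: 0.01025·12.5^0.27·exp(0.036·85+0.049·18.2) = 1.055
  sum: 0.5258 + 1.055 → r_corr = 1.581 μm/a
  mass loss = 1.581 μm/a × 8.96 g/cm³ = 14.16 g·m⁻²·a⁻¹
zinc: T>10 °C ⇒ hinge -0.071·(18.2−10) = -0.5822
  SO₂ term: 0.0129·2.5^0.44·exp(0.046·85-0.5822) = 0.5382
  Cl⁻ term: 0.0175·12.5^0.57·exp(0.008·85+0.085·18.2) = 0.6846
  sum: 0.5382 + 0.6846 → r_corr = 1.223 μm/a
  mass loss = 1.223 μm/a × 7.14 g/cm³ = 8.731 g·m⁻²·a⁻¹
Ordering by g·m⁻²·a⁻¹: copper (14.2) > zinc (8.73)

copper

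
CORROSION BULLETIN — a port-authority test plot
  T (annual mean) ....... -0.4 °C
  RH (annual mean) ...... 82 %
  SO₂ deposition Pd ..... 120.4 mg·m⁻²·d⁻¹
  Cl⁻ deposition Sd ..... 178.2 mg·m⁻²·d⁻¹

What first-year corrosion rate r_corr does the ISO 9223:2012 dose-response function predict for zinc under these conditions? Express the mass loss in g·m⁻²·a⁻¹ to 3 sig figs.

r_corr = 26.7 g·m⁻²·a⁻¹

zinc: f(T) = +0.038·(T−10) [T≤10 °C] = -0.3952
  SO₂ term: 0.0129·120.4^0.44·exp(0.046·82-0.3952) = 3.109
  Sd branch = 0.0175·Sd^0.57·e^(0.008·RH+0.085·T) = 0.6254 μm/a
  sum: 3.109 + 0.6254 → r_corr = 3.734 μm/a
Convert to mass loss: 3.734 μm/a × 7.14 g/cm³ = 26.66 g·m⁻²·a⁻¹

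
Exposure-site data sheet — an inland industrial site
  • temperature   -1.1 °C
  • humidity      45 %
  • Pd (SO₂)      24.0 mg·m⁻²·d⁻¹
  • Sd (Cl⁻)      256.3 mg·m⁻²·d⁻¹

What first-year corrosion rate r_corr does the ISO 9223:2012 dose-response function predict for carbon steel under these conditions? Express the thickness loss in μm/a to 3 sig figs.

r_corr = 17.7 μm/a

carbon steel: T≤10 °C ⇒ hinge +0.150·(-1.1−10) = -1.6650
  Pd branch = 1.77·Pd^0.52·e^(0.02·RH+f) = 4.3 μm/a
  Sd branch = 0.102·Sd^0.62·e^(0.033·RH+0.04·T) = 13.42 μm/a
  sum: 4.3 + 13.42 → r_corr = 17.72 μm/a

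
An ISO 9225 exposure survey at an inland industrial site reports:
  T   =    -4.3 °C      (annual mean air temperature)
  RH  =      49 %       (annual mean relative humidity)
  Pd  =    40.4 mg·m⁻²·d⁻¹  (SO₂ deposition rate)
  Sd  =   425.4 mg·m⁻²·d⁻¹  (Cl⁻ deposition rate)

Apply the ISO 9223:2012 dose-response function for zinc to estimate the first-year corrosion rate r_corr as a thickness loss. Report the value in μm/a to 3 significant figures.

zinc: f(T) = +0.038·(T−10) [T≤10 °C] = -0.5434
  sulphur-dioxide contribution → 0.3633 μm/a
  chloride contribution → 0.5662 μm/a
  ⇒ r_corr(zinc) = 0.9295 μm/a

r_corr = 0.930 μm/a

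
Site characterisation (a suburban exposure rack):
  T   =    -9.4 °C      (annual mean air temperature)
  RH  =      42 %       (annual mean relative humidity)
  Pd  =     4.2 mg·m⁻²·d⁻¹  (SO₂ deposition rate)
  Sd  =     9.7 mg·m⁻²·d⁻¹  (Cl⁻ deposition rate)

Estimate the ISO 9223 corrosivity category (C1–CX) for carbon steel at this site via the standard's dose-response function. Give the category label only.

C2

carbon steel: T≤10 °C ⇒ hinge +0.150·(-9.4−10) = -2.9100
  SO₂ term: 1.77·4.2^0.52·exp(0.02·42-2.9100) = 0.4711
  Cl⁻ term: 0.102·9.7^0.62·exp(0.033·42+0.04·-9.4) = 1.146
  r_corr = 0.4711 + 1.146 = 1.617 μm/a
ISO 9223 Table 2 (carbon steel): 1.3 < 1.62 ≤ 25 μm/a ⇒ C2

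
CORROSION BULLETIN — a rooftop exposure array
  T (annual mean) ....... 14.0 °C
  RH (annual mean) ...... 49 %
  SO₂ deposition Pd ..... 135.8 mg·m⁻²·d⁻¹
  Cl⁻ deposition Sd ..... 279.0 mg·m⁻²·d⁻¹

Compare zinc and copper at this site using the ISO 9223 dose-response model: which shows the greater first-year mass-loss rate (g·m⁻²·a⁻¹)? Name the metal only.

zinc

zinc: T>10 °C ⇒ hinge -0.071·(14.0−10) = -0.2840
  sulphur-dioxide contribution → 0.8028 μm/a
  chloride contribution → 2.109 μm/a
  ⇒ r_corr(zinc) = 2.912 μm/a
  mass loss = 2.912 μm/a × 7.14 g/cm³ = 20.79 g·m⁻²·a⁻¹
copper: f(T) = -0.080·(T−10) [T>10 °C] = -0.3200
  sulphur-dioxide contribution → 0.2485 μm/a
  chloride contribution → 0.5433 μm/a
  total first-year rate 0.7919 μm/a
  mass loss = 0.7919 μm/a × 8.96 g/cm³ = 7.095 g·m⁻²·a⁻¹
Ordering by g·m⁻²·a⁻¹: zinc (20.8) > copper (7.1)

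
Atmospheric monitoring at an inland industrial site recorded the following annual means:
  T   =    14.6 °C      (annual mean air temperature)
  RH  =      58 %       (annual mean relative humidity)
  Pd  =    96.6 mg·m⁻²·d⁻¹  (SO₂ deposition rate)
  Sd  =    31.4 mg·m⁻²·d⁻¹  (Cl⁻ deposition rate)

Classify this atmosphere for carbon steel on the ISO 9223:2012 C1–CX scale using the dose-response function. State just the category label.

C4

carbon steel: temperature factor f = -0.054·(4.6) = -0.2484
  Pd branch = 1.77·Pd^0.52·e^(0.02·RH+f) = 47.43 μm/a
  Cl⁻ term: 0.102·31.4^0.62·exp(0.033·58+0.04·14.6) = 10.51
  r_corr = 47.43 + 10.51 = 57.94 μm/a
57.9 μm/a falls in (50, 80] for carbon steel → category C4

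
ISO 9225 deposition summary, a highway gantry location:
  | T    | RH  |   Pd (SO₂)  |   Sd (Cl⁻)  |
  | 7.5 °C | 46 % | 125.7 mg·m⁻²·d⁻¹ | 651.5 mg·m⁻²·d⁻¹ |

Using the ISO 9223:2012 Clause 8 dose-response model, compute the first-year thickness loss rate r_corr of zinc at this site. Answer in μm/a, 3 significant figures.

r_corr = 2.74 μm/a

zinc: f(T) = +0.038·(T−10) [T≤10 °C] = -0.0950
  Pd branch = 0.0129·Pd^0.44·e^(0.046·RH+f) = 0.8166 μm/a
  Sd branch = 0.0175·Sd^0.57·e^(0.008·RH+0.085·T) = 1.922 μm/a
  sum: 0.8166 + 1.922 → r_corr = 2.738 μm/a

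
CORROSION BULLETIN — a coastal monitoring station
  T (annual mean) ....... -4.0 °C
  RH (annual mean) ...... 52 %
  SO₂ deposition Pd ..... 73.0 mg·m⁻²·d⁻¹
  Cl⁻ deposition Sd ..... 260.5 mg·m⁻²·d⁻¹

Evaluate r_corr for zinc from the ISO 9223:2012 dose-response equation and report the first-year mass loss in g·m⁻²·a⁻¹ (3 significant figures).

r_corr = 7.12 g·m⁻²·a⁻¹

zinc: T≤10 °C ⇒ hinge +0.038·(-4.0−10) = -0.5320
  SO₂ term: 0.0129·73.0^0.44·exp(0.046·52-0.5320) = 0.5473
  Sd branch = 0.0175·Sd^0.57·e^(0.008·RH+0.085·T) = 0.4498 μm/a
  sum: 0.5473 + 0.4498 → r_corr = 0.9972 μm/a
Convert to mass loss: 0.9972 μm/a × 7.14 g/cm³ = 7.12 g·m⁻²·a⁻¹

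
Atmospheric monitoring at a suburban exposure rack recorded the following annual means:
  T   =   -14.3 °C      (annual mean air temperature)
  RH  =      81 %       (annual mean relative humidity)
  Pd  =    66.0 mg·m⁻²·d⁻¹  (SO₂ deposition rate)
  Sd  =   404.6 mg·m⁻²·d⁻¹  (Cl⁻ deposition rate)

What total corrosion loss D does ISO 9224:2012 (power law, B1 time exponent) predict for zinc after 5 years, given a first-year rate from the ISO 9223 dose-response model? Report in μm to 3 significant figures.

zinc: temperature factor f = +0.038·(-24.3) = -0.9234
  sulphur-dioxide contribution → 1.344 μm/a
  chloride contribution → 0.3038 μm/a
  total first-year rate 1.648 μm/a
Power-law: D(5) = r_corr · 5^0.813
  D(5) = 1.648 × 5^0.813 = 1.648 × 3.701 = 6.097 μm

D(5) = 6.10 μm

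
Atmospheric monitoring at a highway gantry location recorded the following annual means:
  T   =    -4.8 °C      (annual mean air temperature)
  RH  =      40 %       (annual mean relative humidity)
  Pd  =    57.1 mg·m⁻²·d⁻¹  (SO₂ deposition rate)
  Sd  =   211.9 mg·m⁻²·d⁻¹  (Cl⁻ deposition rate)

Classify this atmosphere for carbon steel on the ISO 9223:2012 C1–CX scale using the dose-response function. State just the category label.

C2

carbon steel: temperature factor f = +0.150·(-14.8) = -2.2200
  Pd branch = 1.77·Pd^0.52·e^(0.02·RH+f) = 3.505 μm/a
  Sd branch = 0.102·Sd^0.62·e^(0.033·RH+0.04·T) = 8.723 μm/a
  sum: 3.505 + 8.723 → r_corr = 12.23 μm/a
12.2 μm/a falls in (1.3, 25] for carbon steel → category C2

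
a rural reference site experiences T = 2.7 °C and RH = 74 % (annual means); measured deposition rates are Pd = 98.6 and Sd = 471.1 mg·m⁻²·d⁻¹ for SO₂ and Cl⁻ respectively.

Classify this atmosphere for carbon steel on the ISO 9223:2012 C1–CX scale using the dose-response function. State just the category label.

carbon steel: T≤10 °C ⇒ hinge +0.150·(2.7−10) = -1.0950
  sulphur-dioxide contribution → 28.31 μm/a
  chloride contribution → 59.34 μm/a
  total first-year rate 87.66 μm/a
Category bounds: 80…200 μm/a bracket r_corr ⇒ C5

C5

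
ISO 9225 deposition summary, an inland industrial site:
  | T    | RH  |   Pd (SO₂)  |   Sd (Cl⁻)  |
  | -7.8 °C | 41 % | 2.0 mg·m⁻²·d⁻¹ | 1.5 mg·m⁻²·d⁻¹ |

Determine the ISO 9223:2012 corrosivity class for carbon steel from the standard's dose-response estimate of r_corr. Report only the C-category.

carbon steel: f(T) = +0.150·(T−10) [T≤10 °C] = -2.6700
  sulphur-dioxide contribution → 0.3991 μm/a
  chloride contribution → 0.3714 μm/a
  ⇒ r_corr(carbon steel) = 0.7705 μm/a
Category bounds: 0…1.3 μm/a bracket r_corr ⇒ C1

C1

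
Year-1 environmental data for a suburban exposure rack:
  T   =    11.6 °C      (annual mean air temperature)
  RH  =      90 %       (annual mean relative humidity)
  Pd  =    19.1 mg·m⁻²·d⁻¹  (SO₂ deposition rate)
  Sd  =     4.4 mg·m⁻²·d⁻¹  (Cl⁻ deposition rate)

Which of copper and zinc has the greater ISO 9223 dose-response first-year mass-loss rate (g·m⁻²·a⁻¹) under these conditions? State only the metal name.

copper: T>10 °C ⇒ hinge -0.080·(11.6−10) = -0.1280
  SO₂ term: 0.0053·19.1^0.26·exp(0.059·90-0.1280) = 2.032
  Sd branch = 0.01025·Sd^0.27·e^(0.036·RH+0.049·T) = 0.6893 μm/a
  r_corr = 2.032 + 0.6893 = 2.721 μm/a
  mass loss = 2.721 μm/a × 8.96 g/cm³ = 24.38 g·m⁻²·a⁻¹
zinc: T>10 °C ⇒ hinge -0.071·(11.6−10) = -0.1136
  Pd branch = 0.0129·Pd^0.44·e^(0.046·RH+f) = 2.648 μm/a
  Sd branch = 0.0175·Sd^0.57·e^(0.008·RH+0.085·T) = 0.2242 μm/a
  sum: 2.648 + 0.2242 → r_corr = 2.872 μm/a
  mass loss = 2.872 μm/a × 7.14 g/cm³ = 20.51 g·m⁻²·a⁻¹
Ordering by g·m⁻²·a⁻¹: copper (24.4) > zinc (20.5)

copper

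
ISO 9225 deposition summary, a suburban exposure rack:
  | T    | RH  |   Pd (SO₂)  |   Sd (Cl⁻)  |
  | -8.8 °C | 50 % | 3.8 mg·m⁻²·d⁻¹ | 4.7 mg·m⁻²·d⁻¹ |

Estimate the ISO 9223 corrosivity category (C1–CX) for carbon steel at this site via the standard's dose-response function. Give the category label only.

C2

carbon steel: T≤10 °C ⇒ hinge +0.150·(-8.8−10) = -2.8200
  Pd branch = 1.77·Pd^0.52·e^(0.02·RH+f) = 0.5742 μm/a
  Cl⁻ term: 0.102·4.7^0.62·exp(0.033·50+0.04·-8.8) = 0.975
  sum: 0.5742 + 0.975 → r_corr = 1.549 μm/a
1.55 μm/a falls in (1.3, 25] for carbon steel → category C2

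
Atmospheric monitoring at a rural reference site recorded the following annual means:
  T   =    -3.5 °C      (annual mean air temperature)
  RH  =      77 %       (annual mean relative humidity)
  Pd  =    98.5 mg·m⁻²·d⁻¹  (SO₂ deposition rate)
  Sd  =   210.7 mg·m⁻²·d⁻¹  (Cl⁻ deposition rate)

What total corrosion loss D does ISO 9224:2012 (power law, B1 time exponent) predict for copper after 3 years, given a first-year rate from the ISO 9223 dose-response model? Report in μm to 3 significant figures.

copper: temperature factor f = +0.126·(-13.5) = -1.7010
  SO₂ term: 0.0053·98.5^0.26·exp(0.059·77-1.7010) = 0.2998
  Sd branch = 0.01025·Sd^0.27·e^(0.036·RH+0.049·T) = 0.5855 μm/a
  sum: 0.2998 + 0.5855 → r_corr = 0.8853 μm/a
ISO 9224: D(t) = r_corr · t^b with b = 0.667 (copper, B1)
  D(3) = 0.8853 × 3^0.667 = 0.8853 × 2.081 = 1.842 μm

D(3) = 1.84 μm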